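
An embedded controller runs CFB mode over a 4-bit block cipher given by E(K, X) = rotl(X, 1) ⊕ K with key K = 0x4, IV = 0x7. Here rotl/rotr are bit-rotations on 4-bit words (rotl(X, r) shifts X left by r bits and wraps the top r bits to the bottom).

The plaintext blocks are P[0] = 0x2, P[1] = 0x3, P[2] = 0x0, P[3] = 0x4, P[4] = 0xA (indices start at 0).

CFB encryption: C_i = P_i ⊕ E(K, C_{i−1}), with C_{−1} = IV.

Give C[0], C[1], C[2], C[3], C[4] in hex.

C[0] = 0x8, C[1] = 0x6, C[2] = 0x8, C[3] = 0x1, C[4] = 0xC

C[0]: E(K, 0x7) = 0xA; 0x2 ⊕ 0xA = 0x8.
C[1]: E(K, 0x8) = 0x5; 0x3 ⊕ 0x5 = 0x6.
C[2]: E(K, 0x6) = 0x8; 0x0 ⊕ 0x8 = 0x8.
C[3]: E(K, 0x8) = 0x5; 0x4 ⊕ 0x5 = 0x1.
C[4]: E(K, 0x1) = 0x6; 0xA ⊕ 0x6 = 0xC.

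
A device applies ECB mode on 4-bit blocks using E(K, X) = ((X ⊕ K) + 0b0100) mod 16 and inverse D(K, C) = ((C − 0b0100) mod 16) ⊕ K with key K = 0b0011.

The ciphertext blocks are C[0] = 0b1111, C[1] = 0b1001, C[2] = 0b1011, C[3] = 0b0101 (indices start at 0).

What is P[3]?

ECB decryption: P_i = D(K, C_i).
P[3]: D(K, 0b0101) = 0b0010.

P[3] = 0b0010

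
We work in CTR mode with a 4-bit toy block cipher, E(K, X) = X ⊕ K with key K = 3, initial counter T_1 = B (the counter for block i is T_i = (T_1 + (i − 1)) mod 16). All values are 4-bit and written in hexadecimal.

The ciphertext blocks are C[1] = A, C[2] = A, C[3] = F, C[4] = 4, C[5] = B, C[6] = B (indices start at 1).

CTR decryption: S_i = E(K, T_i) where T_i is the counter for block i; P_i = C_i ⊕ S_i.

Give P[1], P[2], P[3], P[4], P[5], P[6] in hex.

P[1]: T = B, S = E(K, T) = 8; A ⊕ 8 = 2.
P[2]: T = C, S = E(K, T) = F; A ⊕ F = 5.
P[3]: T = D, S = E(K, T) = E; F ⊕ E = 1.
P[4]: T = E, S = E(K, T) = D; 4 ⊕ D = 9.
P[5]: T = F, S = E(K, T) = C; B ⊕ C = 7.
P[6]: T = 0, S = E(K, T) = 3; B ⊕ 3 = 8.

P[1] = 2, P[2] = 5, P[3] = 1, P[4] = 9, P[5] = 7, P[6] = 8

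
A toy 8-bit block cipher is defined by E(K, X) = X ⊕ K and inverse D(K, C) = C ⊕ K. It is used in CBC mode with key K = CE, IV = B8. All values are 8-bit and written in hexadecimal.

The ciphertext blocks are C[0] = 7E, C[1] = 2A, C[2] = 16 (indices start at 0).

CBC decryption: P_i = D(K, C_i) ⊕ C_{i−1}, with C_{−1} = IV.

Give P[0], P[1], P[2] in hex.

P[0] = 08, P[1] = 9A, P[2] = F2

P[0]: D(K, 7E) = B0; B0 ⊕ B8 = 08.
P[1]: D(K, 2A) = E4; E4 ⊕ 7E = 9A.
P[2]: D(K, 16) = D8; D8 ⊕ 2A = F2.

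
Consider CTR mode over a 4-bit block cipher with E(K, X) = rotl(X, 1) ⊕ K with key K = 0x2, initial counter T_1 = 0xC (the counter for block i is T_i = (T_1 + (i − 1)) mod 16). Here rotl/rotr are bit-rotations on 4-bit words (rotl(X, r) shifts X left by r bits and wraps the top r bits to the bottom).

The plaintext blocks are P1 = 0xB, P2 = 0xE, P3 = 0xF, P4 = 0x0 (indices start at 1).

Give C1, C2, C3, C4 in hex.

CTR encryption: S_i = E(K, T_i) where T_i is the counter for block i; C_i = P_i ⊕ S_i.
C1: T = 0xC, S = E(K, T) = 0xB; 0xB ⊕ 0xB = 0x0.
C2: T = 0xD, S = E(K, T) = 0x9; 0xE ⊕ 0x9 = 0x7.
C3: T = 0xE, S = E(K, T) = 0xF; 0xF ⊕ 0xF = 0x0.
C4: T = 0xF, S = E(K, T) = 0xD; 0x0 ⊕ 0xD = 0xD.

C1 = 0x0, C2 = 0x7, C3 = 0x0, C4 = 0xD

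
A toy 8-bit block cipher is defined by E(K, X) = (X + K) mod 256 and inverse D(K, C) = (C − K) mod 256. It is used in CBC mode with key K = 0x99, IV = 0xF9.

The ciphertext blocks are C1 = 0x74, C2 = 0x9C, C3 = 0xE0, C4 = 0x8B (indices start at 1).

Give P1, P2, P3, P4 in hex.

P1 = 0x22, P2 = 0x77, P3 = 0xDB, P4 = 0x12

CBC decryption: P_i = D(K, C_i) ⊕ C_{i−1}, with C_{0} = IV.
P1: D(K, 0x74) = 0xDB; 0xDB ⊕ 0xF9 = 0x22.
P2: D(K, 0x9C) = 0x03; 0x03 ⊕ 0x74 = 0x77.
P3: D(K, 0xE0) = 0x47; 0x47 ⊕ 0x9C = 0xDB.
P4: D(K, 0x8B) = 0xF2; 0xF2 ⊕ 0xE0 = 0x12.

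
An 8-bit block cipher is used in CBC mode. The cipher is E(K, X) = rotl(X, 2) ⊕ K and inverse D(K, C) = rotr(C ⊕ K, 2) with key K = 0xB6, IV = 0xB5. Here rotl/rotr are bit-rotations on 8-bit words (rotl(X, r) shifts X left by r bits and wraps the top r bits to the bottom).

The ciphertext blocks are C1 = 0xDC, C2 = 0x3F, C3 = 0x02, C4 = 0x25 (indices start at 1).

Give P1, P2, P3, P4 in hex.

CBC decryption: P_i = D(K, C_i) ⊕ C_{i−1}, with C_{0} = IV.
P1: D(K, 0xDC) = 0x9A; 0x9A ⊕ 0xB5 = 0x2F.
P2: D(K, 0x3F) = 0x62; 0x62 ⊕ 0xDC = 0xBE.
P3: D(K, 0x02) = 0x2D; 0x2D ⊕ 0x3F = 0x12.
P4: D(K, 0x25) = 0xE4; 0xE4 ⊕ 0x02 = 0xE6.

P1 = 0x2F, P2 = 0xBE, P3 = 0x12, P4 = 0xE6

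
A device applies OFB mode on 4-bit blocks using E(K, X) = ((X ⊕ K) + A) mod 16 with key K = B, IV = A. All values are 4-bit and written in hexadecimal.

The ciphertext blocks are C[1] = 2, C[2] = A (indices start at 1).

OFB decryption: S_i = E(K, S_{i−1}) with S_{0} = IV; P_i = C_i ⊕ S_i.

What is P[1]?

P[1]: S = E(K, A) = B; 2 ⊕ B = 9.

P[1] = 9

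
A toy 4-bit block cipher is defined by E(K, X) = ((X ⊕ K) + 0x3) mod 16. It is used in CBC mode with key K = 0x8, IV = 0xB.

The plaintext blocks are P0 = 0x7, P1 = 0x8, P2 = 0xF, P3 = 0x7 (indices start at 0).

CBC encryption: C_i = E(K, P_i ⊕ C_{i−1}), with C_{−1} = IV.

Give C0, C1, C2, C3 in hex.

C0 = 0x7, C1 = 0xA, C2 = 0x0, C3 = 0x2

C0: P0 ⊕ 0xB = 0xC; E(K, 0xC) = 0x7.
C1: P1 ⊕ 0x7 = 0xF; E(K, 0xF) = 0xA.
C2: P2 ⊕ 0xA = 0x5; E(K, 0x5) = 0x0.
C3: P3 ⊕ 0x0 = 0x7; E(K, 0x7) = 0x2.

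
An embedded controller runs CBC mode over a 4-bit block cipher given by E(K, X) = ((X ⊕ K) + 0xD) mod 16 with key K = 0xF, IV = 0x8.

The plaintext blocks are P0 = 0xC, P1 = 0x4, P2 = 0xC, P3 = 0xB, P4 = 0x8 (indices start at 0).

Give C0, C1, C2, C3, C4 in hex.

CBC encryption: C_i = E(K, P_i ⊕ C_{i−1}), with C_{−1} = IV.
C0: P0 ⊕ 0x8 = 0x4; E(K, 0x4) = 0x8.
C1: P1 ⊕ 0x8 = 0xC; E(K, 0xC) = 0x0.
C2: P2 ⊕ 0x0 = 0xC; E(K, 0xC) = 0x0.
C3: P3 ⊕ 0x0 = 0xB; E(K, 0xB) = 0x1.
C4: P4 ⊕ 0x1 = 0x9; E(K, 0x9) = 0x3.

C0 = 0x8, C1 = 0x0, C2 = 0x0, C3 = 0x1, C4 = 0x3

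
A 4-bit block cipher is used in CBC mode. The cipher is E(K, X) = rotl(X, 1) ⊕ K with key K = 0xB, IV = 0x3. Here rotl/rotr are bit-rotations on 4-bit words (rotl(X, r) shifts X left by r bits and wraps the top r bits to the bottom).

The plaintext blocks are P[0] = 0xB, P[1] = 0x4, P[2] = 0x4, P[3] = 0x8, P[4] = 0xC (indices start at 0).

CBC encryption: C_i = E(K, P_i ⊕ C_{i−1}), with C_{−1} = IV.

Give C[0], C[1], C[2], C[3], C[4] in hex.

C[0] = 0xA, C[1] = 0x6, C[2] = 0xF, C[3] = 0x5, C[4] = 0x8

C[0]: P[0] ⊕ 0x3 = 0x8; E(K, 0x8) = 0xA.
C[1]: P[1] ⊕ 0xA = 0xE; E(K, 0xE) = 0x6.
C[2]: P[2] ⊕ 0x6 = 0x2; E(K, 0x2) = 0xF.
C[3]: P[3] ⊕ 0xF = 0x7; E(K, 0x7) = 0x5.
C[4]: P[4] ⊕ 0x5 = 0x9; E(K, 0x9) = 0x8.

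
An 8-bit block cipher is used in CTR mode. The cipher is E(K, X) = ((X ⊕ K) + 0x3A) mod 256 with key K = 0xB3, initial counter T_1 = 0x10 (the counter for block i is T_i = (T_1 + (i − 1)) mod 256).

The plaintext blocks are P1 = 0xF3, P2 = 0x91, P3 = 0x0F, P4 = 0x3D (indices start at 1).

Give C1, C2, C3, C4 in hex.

C1 = 0x2E, C2 = 0x4D, C3 = 0xD4, C4 = 0xE7

CTR encryption: S_i = E(K, T_i) where T_i is the counter for block i; C_i = P_i ⊕ S_i.
C1: T = 0x10, S = E(K, T) = 0xDD; 0xF3 ⊕ 0xDD = 0x2E.
C2: T = 0x11, S = E(K, T) = 0xDC; 0x91 ⊕ 0xDC = 0x4D.
C3: T = 0x12, S = E(K, T) = 0xDB; 0x0F ⊕ 0xDB = 0xD4.
C4: T = 0x13, S = E(K, T) = 0xDA; 0x3D ⊕ 0xDA = 0xE7.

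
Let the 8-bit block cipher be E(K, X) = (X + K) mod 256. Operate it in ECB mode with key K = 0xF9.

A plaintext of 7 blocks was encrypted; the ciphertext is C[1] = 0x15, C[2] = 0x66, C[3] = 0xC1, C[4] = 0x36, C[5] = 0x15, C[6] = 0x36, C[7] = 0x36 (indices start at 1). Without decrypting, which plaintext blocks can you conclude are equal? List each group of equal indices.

P[1] = P[5]; P[4] = P[6] = P[7]

ECB encrypts each block independently with the same key, so equal ciphertext blocks imply equal plaintext blocks.
C[1] = C[5] = 0x15, so P[1] = P[5].
C[4] = C[6] = C[7] = 0x36, so P[4] = P[6] = P[7].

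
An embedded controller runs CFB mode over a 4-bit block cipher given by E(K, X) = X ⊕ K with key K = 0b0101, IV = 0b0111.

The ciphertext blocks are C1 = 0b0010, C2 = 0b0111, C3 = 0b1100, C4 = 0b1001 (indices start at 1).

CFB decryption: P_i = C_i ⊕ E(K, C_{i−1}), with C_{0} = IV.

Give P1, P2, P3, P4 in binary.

P1 = 0b0000, P2 = 0b0000, P3 = 0b1110, P4 = 0b0000

P1: E(K, 0b0111) = 0b0010; 0b0010 ⊕ 0b0010 = 0b0000.
P2: E(K, 0b0010) = 0b0111; 0b0111 ⊕ 0b0111 = 0b0000.
P3: E(K, 0b0111) = 0b0010; 0b1100 ⊕ 0b0010 = 0b1110.
P4: E(K, 0b1100) = 0b1001; 0b1001 ⊕ 0b1001 = 0b0000.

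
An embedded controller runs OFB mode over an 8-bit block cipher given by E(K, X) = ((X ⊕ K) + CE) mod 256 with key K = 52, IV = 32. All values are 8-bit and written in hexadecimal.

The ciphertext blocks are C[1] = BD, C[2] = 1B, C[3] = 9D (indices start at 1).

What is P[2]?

OFB decryption: S_i = E(K, S_{i−1}) with S_{0} = IV; P_i = C_i ⊕ S_i.
P[1]: S = E(K, 32) = 2E; BD ⊕ 2E = 93.
P[2]: S = E(K, 2E) = 4A; 1B ⊕ 4A = 51.

P[2] = 51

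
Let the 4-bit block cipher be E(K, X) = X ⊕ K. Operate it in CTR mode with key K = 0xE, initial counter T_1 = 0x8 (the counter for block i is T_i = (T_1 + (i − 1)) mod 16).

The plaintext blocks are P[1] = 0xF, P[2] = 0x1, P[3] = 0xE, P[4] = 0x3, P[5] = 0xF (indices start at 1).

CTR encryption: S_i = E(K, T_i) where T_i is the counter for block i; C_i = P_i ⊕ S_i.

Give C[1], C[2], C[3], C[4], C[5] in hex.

C[1] = 0x9, C[2] = 0x6, C[3] = 0xA, C[4] = 0x6, C[5] = 0xD

C[1]: T = 0x8, S = E(K, T) = 0x6; 0xF ⊕ 0x6 = 0x9.
C[2]: T = 0x9, S = E(K, T) = 0x7; 0x1 ⊕ 0x7 = 0x6.
C[3]: T = 0xA, S = E(K, T) = 0x4; 0xE ⊕ 0x4 = 0xA.
C[4]: T = 0xB, S = E(K, T) = 0x5; 0x3 ⊕ 0x5 = 0x6.
C[5]: T = 0xC, S = E(K, T) = 0x2; 0xF ⊕ 0x2 = 0xD.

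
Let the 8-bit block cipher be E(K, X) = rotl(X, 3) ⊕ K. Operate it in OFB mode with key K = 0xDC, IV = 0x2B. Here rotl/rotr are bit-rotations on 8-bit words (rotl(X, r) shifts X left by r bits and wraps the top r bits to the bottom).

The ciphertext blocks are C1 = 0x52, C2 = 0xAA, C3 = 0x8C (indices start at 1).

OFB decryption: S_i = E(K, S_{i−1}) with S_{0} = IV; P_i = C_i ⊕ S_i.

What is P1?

P1 = 0xD7

P1: S = E(K, 0x2B) = 0x85; 0x52 ⊕ 0x85 = 0xD7.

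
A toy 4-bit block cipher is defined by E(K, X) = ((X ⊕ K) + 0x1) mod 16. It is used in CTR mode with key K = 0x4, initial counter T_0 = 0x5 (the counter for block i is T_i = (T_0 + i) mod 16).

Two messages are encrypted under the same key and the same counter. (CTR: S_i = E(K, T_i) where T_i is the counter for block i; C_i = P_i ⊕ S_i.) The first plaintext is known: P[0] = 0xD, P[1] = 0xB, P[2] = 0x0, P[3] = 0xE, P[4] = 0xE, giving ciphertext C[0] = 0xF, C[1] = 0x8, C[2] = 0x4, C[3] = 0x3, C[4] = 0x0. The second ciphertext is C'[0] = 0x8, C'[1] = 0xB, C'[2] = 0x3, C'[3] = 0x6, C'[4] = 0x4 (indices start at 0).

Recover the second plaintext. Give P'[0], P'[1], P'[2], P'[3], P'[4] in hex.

In CTR with a reused counter, both messages share the same keystream S_i, so C_i ⊕ C'_i = P_i ⊕ P'_i and thus P'_i = P_i ⊕ C_i ⊕ C'_i.
P'[0]: 0xD ⊕ 0xF ⊕ 0x8 = 0xA.
P'[1]: 0xB ⊕ 0x8 ⊕ 0xB = 0x8.
P'[2]: 0x0 ⊕ 0x4 ⊕ 0x3 = 0x7.
P'[3]: 0xE ⊕ 0x3 ⊕ 0x6 = 0xB.
P'[4]: 0xE ⊕ 0x0 ⊕ 0x4 = 0xA.

P'[0] = 0xA, P'[1] = 0x8, P'[2] = 0x7, P'[3] = 0xB, P'[4] = 0xA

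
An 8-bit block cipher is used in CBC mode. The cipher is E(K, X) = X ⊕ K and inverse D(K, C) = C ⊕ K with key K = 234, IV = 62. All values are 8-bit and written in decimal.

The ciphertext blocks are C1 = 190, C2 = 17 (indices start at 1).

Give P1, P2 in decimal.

CBC decryption: P_i = D(K, C_i) ⊕ C_{i−1}, with C_{0} = IV.
P1: D(K, 190) = 84; 84 ⊕ 62 = 106.
P2: D(K, 17) = 251; 251 ⊕ 190 = 69.

P1 = 106, P2 = 69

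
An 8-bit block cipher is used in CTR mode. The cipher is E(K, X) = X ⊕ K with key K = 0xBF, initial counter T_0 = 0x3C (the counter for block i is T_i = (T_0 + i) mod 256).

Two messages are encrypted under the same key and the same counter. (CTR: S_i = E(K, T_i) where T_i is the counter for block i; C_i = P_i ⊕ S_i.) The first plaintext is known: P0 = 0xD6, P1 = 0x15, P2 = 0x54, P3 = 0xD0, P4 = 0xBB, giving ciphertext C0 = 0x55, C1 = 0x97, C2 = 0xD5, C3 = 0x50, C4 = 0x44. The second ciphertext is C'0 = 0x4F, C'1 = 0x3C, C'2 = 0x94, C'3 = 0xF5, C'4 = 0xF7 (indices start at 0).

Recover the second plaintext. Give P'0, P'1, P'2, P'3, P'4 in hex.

In CTR with a reused counter, both messages share the same keystream S_i, so C_i ⊕ C'_i = P_i ⊕ P'_i and thus P'_i = P_i ⊕ C_i ⊕ C'_i.
P'0: 0xD6 ⊕ 0x55 ⊕ 0x4F = 0xCC.
P'1: 0x15 ⊕ 0x97 ⊕ 0x3C = 0xBE.
P'2: 0x54 ⊕ 0xD5 ⊕ 0x94 = 0x15.
P'3: 0xD0 ⊕ 0x50 ⊕ 0xF5 = 0x75.
P'4: 0xBB ⊕ 0x44 ⊕ 0xF7 = 0x08.

P'0 = 0xCC, P'1 = 0xBE, P'2 = 0x15, P'3 = 0x75, P'4 = 0x08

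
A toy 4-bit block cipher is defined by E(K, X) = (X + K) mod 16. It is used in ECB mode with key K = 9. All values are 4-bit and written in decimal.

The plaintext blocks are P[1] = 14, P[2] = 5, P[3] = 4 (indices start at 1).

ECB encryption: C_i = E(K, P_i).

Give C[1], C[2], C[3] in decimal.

C[1] = 7, C[2] = 14, C[3] = 13

C[1]: E(K, 14) = 7.
C[2]: E(K, 5) = 14.
C[3]: E(K, 4) = 13.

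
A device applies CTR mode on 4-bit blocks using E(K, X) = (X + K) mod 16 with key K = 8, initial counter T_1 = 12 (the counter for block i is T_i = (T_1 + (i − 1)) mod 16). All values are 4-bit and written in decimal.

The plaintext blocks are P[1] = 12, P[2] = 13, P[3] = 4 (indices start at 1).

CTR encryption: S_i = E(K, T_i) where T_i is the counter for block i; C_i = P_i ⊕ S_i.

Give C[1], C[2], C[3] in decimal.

C[1] = 8, C[2] = 8, C[3] = 2

C[1]: T = 12, S = E(K, T) = 4; 12 ⊕ 4 = 8.
C[2]: T = 13, S = E(K, T) = 5; 13 ⊕ 5 = 8.
C[3]: T = 14, S = E(K, T) = 6; 4 ⊕ 6 = 2.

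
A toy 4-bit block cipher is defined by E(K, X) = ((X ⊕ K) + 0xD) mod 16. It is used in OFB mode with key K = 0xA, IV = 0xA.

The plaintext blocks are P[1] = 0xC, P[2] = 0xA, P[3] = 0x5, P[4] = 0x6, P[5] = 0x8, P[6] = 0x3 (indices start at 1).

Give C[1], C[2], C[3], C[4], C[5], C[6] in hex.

C[1] = 0x1, C[2] = 0xE, C[3] = 0xE, C[4] = 0x8, C[5] = 0x9, C[6] = 0xB

OFB encryption: S_i = E(K, S_{i−1}) with S_{0} = IV; C_i = P_i ⊕ S_i.
C[1]: S = E(K, 0xA) = 0xD; 0xC ⊕ 0xD = 0x1.
C[2]: S = E(K, 0xD) = 0x4; 0xA ⊕ 0x4 = 0xE.
C[3]: S = E(K, 0x4) = 0xB; 0x5 ⊕ 0xB = 0xE.
C[4]: S = E(K, 0xB) = 0xE; 0x6 ⊕ 0xE = 0x8.
C[5]: S = E(K, 0xE) = 0x1; 0x8 ⊕ 0x1 = 0x9.
C[6]: S = E(K, 0x1) = 0x8; 0x3 ⊕ 0x8 = 0xB.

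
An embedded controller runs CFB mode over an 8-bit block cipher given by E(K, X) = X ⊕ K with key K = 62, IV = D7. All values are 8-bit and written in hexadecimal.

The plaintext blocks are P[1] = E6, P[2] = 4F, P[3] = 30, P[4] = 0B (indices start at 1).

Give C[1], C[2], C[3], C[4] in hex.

C[1] = 53, C[2] = 7E, C[3] = 2C, C[4] = 45

CFB encryption: C_i = P_i ⊕ E(K, C_{i−1}), with C_{0} = IV.
C[1]: E(K, D7) = B5; E6 ⊕ B5 = 53.
C[2]: E(K, 53) = 31; 4F ⊕ 31 = 7E.
C[3]: E(K, 7E) = 1C; 30 ⊕ 1C = 2C.
C[4]: E(K, 2C) = 4E; 0B ⊕ 4E = 45.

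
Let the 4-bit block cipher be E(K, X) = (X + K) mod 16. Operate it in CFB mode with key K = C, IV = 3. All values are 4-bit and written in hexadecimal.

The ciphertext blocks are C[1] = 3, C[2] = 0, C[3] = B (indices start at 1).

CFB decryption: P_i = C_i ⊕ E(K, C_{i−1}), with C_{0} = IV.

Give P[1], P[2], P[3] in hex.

P[1]: E(K, 3) = F; 3 ⊕ F = C.
P[2]: E(K, 3) = F; 0 ⊕ F = F.
P[3]: E(K, 0) = C; B ⊕ C = 7.

P[1] = C, P[2] = F, P[3] = 7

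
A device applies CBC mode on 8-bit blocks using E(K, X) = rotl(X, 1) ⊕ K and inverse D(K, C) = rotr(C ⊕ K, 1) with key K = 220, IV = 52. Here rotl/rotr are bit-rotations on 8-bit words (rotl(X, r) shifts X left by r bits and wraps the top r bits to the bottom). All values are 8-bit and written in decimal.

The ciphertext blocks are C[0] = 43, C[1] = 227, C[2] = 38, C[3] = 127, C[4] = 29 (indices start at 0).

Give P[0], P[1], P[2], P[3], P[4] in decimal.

CBC decryption: P_i = D(K, C_i) ⊕ C_{i−1}, with C_{−1} = IV.
P[0]: D(K, 43) = 251; 251 ⊕ 52 = 207.
P[1]: D(K, 227) = 159; 159 ⊕ 43 = 180.
P[2]: D(K, 38) = 125; 125 ⊕ 227 = 158.
P[3]: D(K, 127) = 209; 209 ⊕ 38 = 247.
P[4]: D(K, 29) = 224; 224 ⊕ 127 = 159.

P[0] = 207, P[1] = 180, P[2] = 158, P[3] = 247, P[4] = 159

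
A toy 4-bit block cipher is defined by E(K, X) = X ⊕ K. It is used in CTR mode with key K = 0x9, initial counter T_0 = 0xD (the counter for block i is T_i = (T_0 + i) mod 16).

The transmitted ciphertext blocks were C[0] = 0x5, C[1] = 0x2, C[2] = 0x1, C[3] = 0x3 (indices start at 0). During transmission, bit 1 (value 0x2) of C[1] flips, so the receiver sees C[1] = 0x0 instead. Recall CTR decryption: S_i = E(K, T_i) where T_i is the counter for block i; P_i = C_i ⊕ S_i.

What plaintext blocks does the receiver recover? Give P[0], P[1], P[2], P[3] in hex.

P[0] = 0x1, P[1] = 0x7, P[2] = 0x7, P[3] = 0xA

Only C[1] changed, to 0x0. In CTR, a change in C_i flips the same bit in P_i only; the keystream is unaffected. Decrypting the received ciphertext:
P[0]: T = 0xD, S = E(K, T) = 0x4; 0x5 ⊕ 0x4 = 0x1.
P[1]: T = 0xE, S = E(K, T) = 0x7; 0x0 ⊕ 0x7 = 0x7.
P[2]: T = 0xF, S = E(K, T) = 0x6; 0x1 ⊕ 0x6 = 0x7.
P[3]: T = 0x0, S = E(K, T) = 0x9; 0x3 ⊕ 0x9 = 0xA.
Blocks that differ from the original plaintext: P[1].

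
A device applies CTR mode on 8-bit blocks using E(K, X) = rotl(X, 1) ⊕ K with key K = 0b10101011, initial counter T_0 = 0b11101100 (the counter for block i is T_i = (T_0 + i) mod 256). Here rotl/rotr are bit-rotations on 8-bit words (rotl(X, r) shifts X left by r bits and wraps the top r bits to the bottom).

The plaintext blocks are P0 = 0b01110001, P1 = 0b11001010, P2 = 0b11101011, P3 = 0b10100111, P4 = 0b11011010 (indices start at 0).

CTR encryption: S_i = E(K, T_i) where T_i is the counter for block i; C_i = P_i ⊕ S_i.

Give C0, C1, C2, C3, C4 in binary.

C0 = 0b00000011, C1 = 0b10111010, C2 = 0b10011101, C3 = 0b11010011, C4 = 0b10010000

C0: T = 0b11101100, S = E(K, T) = 0b01110010; 0b01110001 ⊕ 0b01110010 = 0b00000011.
C1: T = 0b11101101, S = E(K, T) = 0b01110000; 0b11001010 ⊕ 0b01110000 = 0b10111010.
C2: T = 0b11101110, S = E(K, T) = 0b01110110; 0b11101011 ⊕ 0b01110110 = 0b10011101.
C3: T = 0b11101111, S = E(K, T) = 0b01110100; 0b10100111 ⊕ 0b01110100 = 0b11010011.
C4: T = 0b11110000, S = E(K, T) = 0b01001010; 0b11011010 ⊕ 0b01001010 = 0b10010000.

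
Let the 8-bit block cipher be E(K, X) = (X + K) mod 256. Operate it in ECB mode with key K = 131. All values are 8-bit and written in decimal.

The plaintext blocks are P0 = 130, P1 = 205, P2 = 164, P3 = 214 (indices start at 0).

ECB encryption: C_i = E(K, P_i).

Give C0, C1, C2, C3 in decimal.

C0: E(K, 130) = 5.
C1: E(K, 205) = 80.
C2: E(K, 164) = 39.
C3: E(K, 214) = 89.

C0 = 5, C1 = 80, C2 = 39, C3 = 89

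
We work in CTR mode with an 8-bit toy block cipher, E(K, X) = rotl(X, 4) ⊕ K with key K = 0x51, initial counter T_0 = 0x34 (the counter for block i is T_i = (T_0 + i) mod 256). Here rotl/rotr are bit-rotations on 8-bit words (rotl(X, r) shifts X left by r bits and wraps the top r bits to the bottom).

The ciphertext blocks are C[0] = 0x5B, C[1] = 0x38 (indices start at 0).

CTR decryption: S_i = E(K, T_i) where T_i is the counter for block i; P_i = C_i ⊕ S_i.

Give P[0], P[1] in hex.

P[0]: T = 0x34, S = E(K, T) = 0x12; 0x5B ⊕ 0x12 = 0x49.
P[1]: T = 0x35, S = E(K, T) = 0x02; 0x38 ⊕ 0x02 = 0x3A.

P[0] = 0x49, P[1] = 0x3A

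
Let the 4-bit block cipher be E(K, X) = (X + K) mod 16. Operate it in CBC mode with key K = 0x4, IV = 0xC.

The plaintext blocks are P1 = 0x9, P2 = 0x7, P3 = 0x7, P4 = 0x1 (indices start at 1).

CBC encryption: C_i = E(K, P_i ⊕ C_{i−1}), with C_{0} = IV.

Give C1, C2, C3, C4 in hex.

C1 = 0x9, C2 = 0x2, C3 = 0x9, C4 = 0xC

C1: P1 ⊕ 0xC = 0x5; E(K, 0x5) = 0x9.
C2: P2 ⊕ 0x9 = 0xE; E(K, 0xE) = 0x2.
C3: P3 ⊕ 0x2 = 0x5; E(K, 0x5) = 0x9.
C4: P4 ⊕ 0x9 = 0x8; E(K, 0x8) = 0xC.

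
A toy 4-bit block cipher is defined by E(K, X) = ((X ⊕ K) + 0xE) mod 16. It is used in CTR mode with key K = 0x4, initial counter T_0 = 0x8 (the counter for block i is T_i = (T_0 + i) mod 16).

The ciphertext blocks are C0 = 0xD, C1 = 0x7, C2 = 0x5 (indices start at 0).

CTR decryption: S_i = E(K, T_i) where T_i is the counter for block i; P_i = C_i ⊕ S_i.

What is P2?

P2 = 0x9

P2: T = 0xA, S = E(K, T) = 0xC; 0x5 ⊕ 0xC = 0x9.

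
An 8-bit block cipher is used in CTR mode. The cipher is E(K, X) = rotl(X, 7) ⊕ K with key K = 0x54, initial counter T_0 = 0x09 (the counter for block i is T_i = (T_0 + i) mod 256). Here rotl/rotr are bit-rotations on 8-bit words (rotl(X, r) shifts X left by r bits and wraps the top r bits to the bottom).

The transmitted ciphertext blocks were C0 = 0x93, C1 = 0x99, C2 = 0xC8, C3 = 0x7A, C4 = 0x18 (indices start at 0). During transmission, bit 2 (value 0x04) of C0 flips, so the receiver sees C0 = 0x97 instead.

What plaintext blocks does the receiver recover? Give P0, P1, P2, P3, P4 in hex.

P0 = 0x47, P1 = 0xC8, P2 = 0x19, P3 = 0x28, P4 = 0xCA

CTR decryption: S_i = E(K, T_i) where T_i is the counter for block i; P_i = C_i ⊕ S_i.
Only C0 changed, to 0x97. In CTR, a change in C_i flips the same bit in P_i only; the keystream is unaffected. Decrypting the received ciphertext:
P0: T = 0x09, S = E(K, T) = 0xD0; 0x97 ⊕ 0xD0 = 0x47.
P1: T = 0x0A, S = E(K, T) = 0x51; 0x99 ⊕ 0x51 = 0xC8.
P2: T = 0x0B, S = E(K, T) = 0xD1; 0xC8 ⊕ 0xD1 = 0x19.
P3: T = 0x0C, S = E(K, T) = 0x52; 0x7A ⊕ 0x52 = 0x28.
P4: T = 0x0D, S = E(K, T) = 0xD2; 0x18 ⊕ 0xD2 = 0xCA.
Blocks that differ from the original plaintext: P0.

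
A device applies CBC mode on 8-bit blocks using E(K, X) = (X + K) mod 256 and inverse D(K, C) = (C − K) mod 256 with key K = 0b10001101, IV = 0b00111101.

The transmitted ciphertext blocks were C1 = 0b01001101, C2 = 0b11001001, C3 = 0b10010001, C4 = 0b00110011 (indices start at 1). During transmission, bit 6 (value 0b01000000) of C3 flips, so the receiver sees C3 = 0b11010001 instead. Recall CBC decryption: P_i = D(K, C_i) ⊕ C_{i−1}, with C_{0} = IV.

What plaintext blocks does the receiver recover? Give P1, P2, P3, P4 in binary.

P1 = 0b11111101, P2 = 0b01110001, P3 = 0b10001101, P4 = 0b01110111

Only C3 changed, to 0b11010001. In CBC, a change in C_i garbles P_i and flips the same bit in P_{i+1}. Decrypting the received ciphertext:
P1: D(K, 0b01001101) = 0b11000000; 0b11000000 ⊕ 0b00111101 = 0b11111101.
P2: D(K, 0b11001001) = 0b00111100; 0b00111100 ⊕ 0b01001101 = 0b01110001.
P3: D(K, 0b11010001) = 0b01000100; 0b01000100 ⊕ 0b11001001 = 0b10001101.
P4: D(K, 0b00110011) = 0b10100110; 0b10100110 ⊕ 0b11010001 = 0b01110111.
Blocks that differ from the original plaintext: P3, P4.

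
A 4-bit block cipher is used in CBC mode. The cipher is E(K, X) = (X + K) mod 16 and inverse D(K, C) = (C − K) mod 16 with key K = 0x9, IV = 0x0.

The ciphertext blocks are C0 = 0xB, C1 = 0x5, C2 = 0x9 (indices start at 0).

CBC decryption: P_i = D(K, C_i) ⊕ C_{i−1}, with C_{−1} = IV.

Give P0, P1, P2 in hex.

P0: D(K, 0xB) = 0x2; 0x2 ⊕ 0x0 = 0x2.
P1: D(K, 0x5) = 0xC; 0xC ⊕ 0xB = 0x7.
P2: D(K, 0x9) = 0x0; 0x0 ⊕ 0x5 = 0x5.

P0 = 0x2, P1 = 0x7, P2 = 0x5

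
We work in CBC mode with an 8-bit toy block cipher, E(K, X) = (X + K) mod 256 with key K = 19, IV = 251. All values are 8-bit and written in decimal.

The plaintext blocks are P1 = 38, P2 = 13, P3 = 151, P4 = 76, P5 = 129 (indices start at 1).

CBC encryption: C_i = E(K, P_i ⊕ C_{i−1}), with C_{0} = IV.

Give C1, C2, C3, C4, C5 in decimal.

C1: P1 ⊕ 251 = 221; E(K, 221) = 240.
C2: P2 ⊕ 240 = 253; E(K, 253) = 16.
C3: P3 ⊕ 16 = 135; E(K, 135) = 154.
C4: P4 ⊕ 154 = 214; E(K, 214) = 233.
C5: P5 ⊕ 233 = 104; E(K, 104) = 123.

C1 = 240, C2 = 16, C3 = 154, C4 = 233, C5 = 123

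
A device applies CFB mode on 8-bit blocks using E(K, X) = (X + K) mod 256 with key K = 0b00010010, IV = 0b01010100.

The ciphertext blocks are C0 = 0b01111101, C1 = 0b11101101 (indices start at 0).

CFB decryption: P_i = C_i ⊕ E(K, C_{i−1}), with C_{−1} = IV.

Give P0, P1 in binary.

P0: E(K, 0b01010100) = 0b01100110; 0b01111101 ⊕ 0b01100110 = 0b00011011.
P1: E(K, 0b01111101) = 0b10001111; 0b11101101 ⊕ 0b10001111 = 0b01100010.

P0 = 0b00011011, P1 = 0b01100010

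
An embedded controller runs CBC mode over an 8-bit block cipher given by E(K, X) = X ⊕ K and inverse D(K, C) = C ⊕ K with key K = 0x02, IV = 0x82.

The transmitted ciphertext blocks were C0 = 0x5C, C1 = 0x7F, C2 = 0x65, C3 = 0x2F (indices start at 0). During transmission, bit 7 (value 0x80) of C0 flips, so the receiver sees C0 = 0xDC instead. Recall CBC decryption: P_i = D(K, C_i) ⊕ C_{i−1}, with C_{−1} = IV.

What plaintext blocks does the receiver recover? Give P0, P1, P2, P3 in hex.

Only C0 changed, to 0xDC. In CBC, a change in C_i garbles P_i and flips the same bit in P_{i+1}. Decrypting the received ciphertext:
P0: D(K, 0xDC) = 0xDE; 0xDE ⊕ 0x82 = 0x5C.
P1: D(K, 0x7F) = 0x7D; 0x7D ⊕ 0xDC = 0xA1.
P2: D(K, 0x65) = 0x67; 0x67 ⊕ 0x7F = 0x18.
P3: D(K, 0x2F) = 0x2D; 0x2D ⊕ 0x65 = 0x48.
Blocks that differ from the original plaintext: P0, P1.

P0 = 0x5C, P1 = 0xA1, P2 = 0x18, P3 = 0x48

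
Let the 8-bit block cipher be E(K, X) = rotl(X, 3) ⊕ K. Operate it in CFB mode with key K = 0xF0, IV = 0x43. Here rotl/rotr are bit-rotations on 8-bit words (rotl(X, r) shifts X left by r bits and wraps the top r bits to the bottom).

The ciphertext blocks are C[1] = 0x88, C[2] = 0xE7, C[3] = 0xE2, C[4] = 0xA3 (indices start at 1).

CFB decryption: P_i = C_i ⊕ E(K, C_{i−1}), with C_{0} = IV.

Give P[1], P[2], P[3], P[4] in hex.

P[1]: E(K, 0x43) = 0xEA; 0x88 ⊕ 0xEA = 0x62.
P[2]: E(K, 0x88) = 0xB4; 0xE7 ⊕ 0xB4 = 0x53.
P[3]: E(K, 0xE7) = 0xCF; 0xE2 ⊕ 0xCF = 0x2D.
P[4]: E(K, 0xE2) = 0xE7; 0xA3 ⊕ 0xE7 = 0x44.

P[1] = 0x62, P[2] = 0x53, P[3] = 0x2D, P[4] = 0x44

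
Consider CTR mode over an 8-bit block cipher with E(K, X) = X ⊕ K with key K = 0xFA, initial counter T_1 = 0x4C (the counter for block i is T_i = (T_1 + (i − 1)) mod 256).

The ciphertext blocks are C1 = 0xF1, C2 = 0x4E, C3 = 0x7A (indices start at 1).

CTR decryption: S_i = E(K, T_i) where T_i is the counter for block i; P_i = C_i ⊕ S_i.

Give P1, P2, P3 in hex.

P1 = 0x47, P2 = 0xF9, P3 = 0xCE

P1: T = 0x4C, S = E(K, T) = 0xB6; 0xF1 ⊕ 0xB6 = 0x47.
P2: T = 0x4D, S = E(K, T) = 0xB7; 0x4E ⊕ 0xB7 = 0xF9.
P3: T = 0x4E, S = E(K, T) = 0xB4; 0x7A ⊕ 0xB4 = 0xCE.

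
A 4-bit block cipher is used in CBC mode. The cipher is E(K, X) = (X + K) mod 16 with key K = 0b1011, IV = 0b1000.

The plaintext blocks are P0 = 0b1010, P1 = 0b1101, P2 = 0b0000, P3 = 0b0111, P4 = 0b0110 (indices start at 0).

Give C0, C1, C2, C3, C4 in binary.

CBC encryption: C_i = E(K, P_i ⊕ C_{i−1}), with C_{−1} = IV.
C0: P0 ⊕ 0b1000 = 0b0010; E(K, 0b0010) = 0b1101.
C1: P1 ⊕ 0b1101 = 0b0000; E(K, 0b0000) = 0b1011.
C2: P2 ⊕ 0b1011 = 0b1011; E(K, 0b1011) = 0b0110.
C3: P3 ⊕ 0b0110 = 0b0001; E(K, 0b0001) = 0b1100.
C4: P4 ⊕ 0b1100 = 0b1010; E(K, 0b1010) = 0b0101.

C0 = 0b1101, C1 = 0b1011, C2 = 0b0110, C3 = 0b1100, C4 = 0b0101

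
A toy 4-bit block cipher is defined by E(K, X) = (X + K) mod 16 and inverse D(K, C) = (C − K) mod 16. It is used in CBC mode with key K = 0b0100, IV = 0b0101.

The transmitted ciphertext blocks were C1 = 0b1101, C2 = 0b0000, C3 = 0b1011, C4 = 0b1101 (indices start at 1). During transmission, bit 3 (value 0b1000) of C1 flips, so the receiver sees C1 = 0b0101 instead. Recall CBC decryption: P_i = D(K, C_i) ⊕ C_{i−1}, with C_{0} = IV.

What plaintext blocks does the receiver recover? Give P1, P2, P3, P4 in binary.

P1 = 0b0100, P2 = 0b1001, P3 = 0b0111, P4 = 0b0010

Only C1 changed, to 0b0101. In CBC, a change in C_i garbles P_i and flips the same bit in P_{i+1}. Decrypting the received ciphertext:
P1: D(K, 0b0101) = 0b0001; 0b0001 ⊕ 0b0101 = 0b0100.
P2: D(K, 0b0000) = 0b1100; 0b1100 ⊕ 0b0101 = 0b1001.
P3: D(K, 0b1011) = 0b0111; 0b0111 ⊕ 0b0000 = 0b0111.
P4: D(K, 0b1101) = 0b1001; 0b1001 ⊕ 0b1011 = 0b0010.
Blocks that differ from the original plaintext: P1, P2.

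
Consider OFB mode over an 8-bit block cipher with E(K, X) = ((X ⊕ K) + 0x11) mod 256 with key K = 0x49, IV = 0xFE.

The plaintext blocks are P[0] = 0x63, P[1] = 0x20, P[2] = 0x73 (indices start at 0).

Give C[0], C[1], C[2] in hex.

OFB encryption: S_i = E(K, S_{i−1}) with S_{−1} = IV; C_i = P_i ⊕ S_i.
C[0]: S = E(K, 0xFE) = 0xC8; 0x63 ⊕ 0xC8 = 0xAB.
C[1]: S = E(K, 0xC8) = 0x92; 0x20 ⊕ 0x92 = 0xB2.
C[2]: S = E(K, 0x92) = 0xEC; 0x73 ⊕ 0xEC = 0x9F.

C[0] = 0xAB, C[1] = 0xB2, C[2] = 0x9F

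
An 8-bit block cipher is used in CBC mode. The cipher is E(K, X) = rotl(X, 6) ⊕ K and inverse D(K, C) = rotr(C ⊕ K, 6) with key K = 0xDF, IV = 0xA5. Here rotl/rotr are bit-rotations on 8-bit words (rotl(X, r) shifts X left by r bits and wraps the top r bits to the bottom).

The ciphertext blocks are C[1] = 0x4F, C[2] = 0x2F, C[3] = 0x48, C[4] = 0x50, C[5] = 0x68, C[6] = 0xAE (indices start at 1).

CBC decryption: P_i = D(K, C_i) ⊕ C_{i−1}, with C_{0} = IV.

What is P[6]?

P[6]: D(K, 0xAE) = 0xC5; 0xC5 ⊕ 0x68 = 0xAD.

P[6] = 0xAD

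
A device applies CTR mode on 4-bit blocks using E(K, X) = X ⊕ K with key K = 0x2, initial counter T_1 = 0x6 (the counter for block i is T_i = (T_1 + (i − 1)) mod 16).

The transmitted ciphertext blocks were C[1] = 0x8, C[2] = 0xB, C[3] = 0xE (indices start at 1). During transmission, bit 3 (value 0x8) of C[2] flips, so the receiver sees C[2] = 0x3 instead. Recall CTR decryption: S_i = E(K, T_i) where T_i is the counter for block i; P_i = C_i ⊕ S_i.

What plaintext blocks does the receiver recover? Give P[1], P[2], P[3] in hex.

P[1] = 0xC, P[2] = 0x6, P[3] = 0x4

Only C[2] changed, to 0x3. In CTR, a change in C_i flips the same bit in P_i only; the keystream is unaffected. Decrypting the received ciphertext:
P[1]: T = 0x6, S = E(K, T) = 0x4; 0x8 ⊕ 0x4 = 0xC.
P[2]: T = 0x7, S = E(K, T) = 0x5; 0x3 ⊕ 0x5 = 0x6.
P[3]: T = 0x8, S = E(K, T) = 0xA; 0xE ⊕ 0xA = 0x4.
Blocks that differ from the original plaintext: P[2].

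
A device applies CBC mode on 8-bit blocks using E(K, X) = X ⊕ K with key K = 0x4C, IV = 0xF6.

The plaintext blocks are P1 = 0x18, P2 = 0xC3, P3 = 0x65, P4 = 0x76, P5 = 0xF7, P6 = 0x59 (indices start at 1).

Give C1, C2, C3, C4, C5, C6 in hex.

C1 = 0xA2, C2 = 0x2D, C3 = 0x04, C4 = 0x3E, C5 = 0x85, C6 = 0x90

CBC encryption: C_i = E(K, P_i ⊕ C_{i−1}), with C_{0} = IV.
C1: P1 ⊕ 0xF6 = 0xEE; E(K, 0xEE) = 0xA2.
C2: P2 ⊕ 0xA2 = 0x61; E(K, 0x61) = 0x2D.
C3: P3 ⊕ 0x2D = 0x48; E(K, 0x48) = 0x04.
C4: P4 ⊕ 0x04 = 0x72; E(K, 0x72) = 0x3E.
C5: P5 ⊕ 0x3E = 0xC9; E(K, 0xC9) = 0x85.
C6: P6 ⊕ 0x85 = 0xDC; E(K, 0xDC) = 0x90.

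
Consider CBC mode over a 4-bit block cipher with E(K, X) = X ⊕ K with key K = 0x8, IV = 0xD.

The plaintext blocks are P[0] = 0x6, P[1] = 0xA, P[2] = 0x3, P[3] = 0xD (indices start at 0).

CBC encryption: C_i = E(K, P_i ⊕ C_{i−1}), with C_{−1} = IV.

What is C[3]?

C[3] = 0xF

C[0]: P[0] ⊕ 0xD = 0xB; E(K, 0xB) = 0x3.
C[1]: P[1] ⊕ 0x3 = 0x9; E(K, 0x9) = 0x1.
C[2]: P[2] ⊕ 0x1 = 0x2; E(K, 0x2) = 0xA.
C[3]: P[3] ⊕ 0xA = 0x7; E(K, 0x7) = 0xF.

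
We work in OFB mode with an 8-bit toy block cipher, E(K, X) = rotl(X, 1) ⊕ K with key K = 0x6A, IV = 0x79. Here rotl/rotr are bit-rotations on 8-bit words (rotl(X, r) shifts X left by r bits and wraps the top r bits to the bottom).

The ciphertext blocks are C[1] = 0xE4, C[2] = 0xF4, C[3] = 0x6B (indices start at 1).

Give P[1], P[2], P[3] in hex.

OFB decryption: S_i = E(K, S_{i−1}) with S_{0} = IV; P_i = C_i ⊕ S_i.
P[1]: S = E(K, 0x79) = 0x98; 0xE4 ⊕ 0x98 = 0x7C.
P[2]: S = E(K, 0x98) = 0x5B; 0xF4 ⊕ 0x5B = 0xAF.
P[3]: S = E(K, 0x5B) = 0xDC; 0x6B ⊕ 0xDC = 0xB7.

P[1] = 0x7C, P[2] = 0xAF, P[3] = 0xB7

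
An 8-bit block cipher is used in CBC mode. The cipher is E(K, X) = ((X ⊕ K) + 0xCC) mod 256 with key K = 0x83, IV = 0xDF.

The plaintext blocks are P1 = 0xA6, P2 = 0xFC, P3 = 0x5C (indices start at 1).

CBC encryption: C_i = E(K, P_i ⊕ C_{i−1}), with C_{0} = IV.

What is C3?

C1: P1 ⊕ 0xDF = 0x79; E(K, 0x79) = 0xC6.
C2: P2 ⊕ 0xC6 = 0x3A; E(K, 0x3A) = 0x85.
C3: P3 ⊕ 0x85 = 0xD9; E(K, 0xD9) = 0x26.

C3 = 0x26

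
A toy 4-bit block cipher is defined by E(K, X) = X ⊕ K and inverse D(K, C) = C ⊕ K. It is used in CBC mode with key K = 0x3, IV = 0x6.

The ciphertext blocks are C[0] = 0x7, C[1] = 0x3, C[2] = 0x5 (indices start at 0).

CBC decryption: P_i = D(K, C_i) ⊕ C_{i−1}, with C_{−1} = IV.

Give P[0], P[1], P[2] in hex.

P[0]: D(K, 0x7) = 0x4; 0x4 ⊕ 0x6 = 0x2.
P[1]: D(K, 0x3) = 0x0; 0x0 ⊕ 0x7 = 0x7.
P[2]: D(K, 0x5) = 0x6; 0x6 ⊕ 0x3 = 0x5.

P[0] = 0x2, P[1] = 0x7, P[2] = 0x5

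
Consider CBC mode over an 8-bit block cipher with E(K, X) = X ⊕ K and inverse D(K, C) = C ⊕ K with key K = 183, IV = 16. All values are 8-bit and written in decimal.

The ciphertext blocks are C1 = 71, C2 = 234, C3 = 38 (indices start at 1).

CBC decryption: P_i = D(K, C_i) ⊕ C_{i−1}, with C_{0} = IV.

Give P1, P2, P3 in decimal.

P1 = 224, P2 = 26, P3 = 123

P1: D(K, 71) = 240; 240 ⊕ 16 = 224.
P2: D(K, 234) = 93; 93 ⊕ 71 = 26.
P3: D(K, 38) = 145; 145 ⊕ 234 = 123.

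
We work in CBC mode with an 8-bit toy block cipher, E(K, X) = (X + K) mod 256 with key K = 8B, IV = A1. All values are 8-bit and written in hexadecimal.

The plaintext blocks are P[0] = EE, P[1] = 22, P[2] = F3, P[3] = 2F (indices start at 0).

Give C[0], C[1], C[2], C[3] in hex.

CBC encryption: C_i = E(K, P_i ⊕ C_{i−1}), with C_{−1} = IV.
C[0]: P[0] ⊕ A1 = 4F; E(K, 4F) = DA.
C[1]: P[1] ⊕ DA = F8; E(K, F8) = 83.
C[2]: P[2] ⊕ 83 = 70; E(K, 70) = FB.
C[3]: P[3] ⊕ FB = D4; E(K, D4) = 5F.

C[0] = DA, C[1] = 83, C[2] = FB, C[3] = 5F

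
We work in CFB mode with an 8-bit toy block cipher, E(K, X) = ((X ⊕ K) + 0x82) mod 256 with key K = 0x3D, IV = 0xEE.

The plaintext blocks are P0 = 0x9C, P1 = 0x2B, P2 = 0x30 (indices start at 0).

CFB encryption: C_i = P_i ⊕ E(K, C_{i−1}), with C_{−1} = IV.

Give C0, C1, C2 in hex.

C0: E(K, 0xEE) = 0x55; 0x9C ⊕ 0x55 = 0xC9.
C1: E(K, 0xC9) = 0x76; 0x2B ⊕ 0x76 = 0x5D.
C2: E(K, 0x5D) = 0xE2; 0x30 ⊕ 0xE2 = 0xD2.

C0 = 0xC9, C1 = 0x5D, C2 = 0xD2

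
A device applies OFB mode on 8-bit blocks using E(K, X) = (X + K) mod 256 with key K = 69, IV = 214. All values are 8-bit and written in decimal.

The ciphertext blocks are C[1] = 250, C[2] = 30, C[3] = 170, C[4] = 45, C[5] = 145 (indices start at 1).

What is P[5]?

P[5] = 190

OFB decryption: S_i = E(K, S_{i−1}) with S_{0} = IV; P_i = C_i ⊕ S_i.
P[1]: S = E(K, 214) = 27; 250 ⊕ 27 = 225.
P[2]: S = E(K, 27) = 96; 30 ⊕ 96 = 126.
P[3]: S = E(K, 96) = 165; 170 ⊕ 165 = 15.
P[4]: S = E(K, 165) = 234; 45 ⊕ 234 = 199.
P[5]: S = E(K, 234) = 47; 145 ⊕ 47 = 190.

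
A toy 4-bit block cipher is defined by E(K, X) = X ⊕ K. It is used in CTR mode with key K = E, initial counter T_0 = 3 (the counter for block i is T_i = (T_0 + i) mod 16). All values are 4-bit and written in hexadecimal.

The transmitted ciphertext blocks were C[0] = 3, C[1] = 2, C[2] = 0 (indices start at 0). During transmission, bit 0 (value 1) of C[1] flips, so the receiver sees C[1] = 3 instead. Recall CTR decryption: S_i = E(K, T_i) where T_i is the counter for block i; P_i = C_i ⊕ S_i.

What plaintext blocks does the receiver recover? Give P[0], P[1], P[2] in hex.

Only C[1] changed, to 3. In CTR, a change in C_i flips the same bit in P_i only; the keystream is unaffected. Decrypting the received ciphertext:
P[0]: T = 3, S = E(K, T) = D; 3 ⊕ D = E.
P[1]: T = 4, S = E(K, T) = A; 3 ⊕ A = 9.
P[2]: T = 5, S = E(K, T) = B; 0 ⊕ B = B.
Blocks that differ from the original plaintext: P[1].

P[0] = E, P[1] = 9, P[2] = B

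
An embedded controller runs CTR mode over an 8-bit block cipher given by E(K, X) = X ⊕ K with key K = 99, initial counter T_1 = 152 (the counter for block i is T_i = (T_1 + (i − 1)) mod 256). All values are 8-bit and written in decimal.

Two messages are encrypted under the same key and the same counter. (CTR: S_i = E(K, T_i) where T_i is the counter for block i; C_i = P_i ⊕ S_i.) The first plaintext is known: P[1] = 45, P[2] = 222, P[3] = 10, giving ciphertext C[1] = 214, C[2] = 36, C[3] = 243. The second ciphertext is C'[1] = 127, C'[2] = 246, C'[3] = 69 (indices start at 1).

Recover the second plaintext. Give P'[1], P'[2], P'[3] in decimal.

P'[1] = 132, P'[2] = 12, P'[3] = 188

In CTR with a reused counter, both messages share the same keystream S_i, so C_i ⊕ C'_i = P_i ⊕ P'_i and thus P'_i = P_i ⊕ C_i ⊕ C'_i.
P'[1]: 45 ⊕ 214 ⊕ 127 = 132.
P'[2]: 222 ⊕ 36 ⊕ 246 = 12.
P'[3]: 10 ⊕ 243 ⊕ 69 = 188.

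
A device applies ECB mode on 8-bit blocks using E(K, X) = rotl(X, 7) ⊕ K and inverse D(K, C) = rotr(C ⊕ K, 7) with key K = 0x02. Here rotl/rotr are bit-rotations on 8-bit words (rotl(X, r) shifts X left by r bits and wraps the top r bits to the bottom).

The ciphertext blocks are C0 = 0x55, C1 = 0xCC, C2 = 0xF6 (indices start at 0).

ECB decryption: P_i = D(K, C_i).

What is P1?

P1: D(K, 0xCC) = 0x9D.

P1 = 0x9D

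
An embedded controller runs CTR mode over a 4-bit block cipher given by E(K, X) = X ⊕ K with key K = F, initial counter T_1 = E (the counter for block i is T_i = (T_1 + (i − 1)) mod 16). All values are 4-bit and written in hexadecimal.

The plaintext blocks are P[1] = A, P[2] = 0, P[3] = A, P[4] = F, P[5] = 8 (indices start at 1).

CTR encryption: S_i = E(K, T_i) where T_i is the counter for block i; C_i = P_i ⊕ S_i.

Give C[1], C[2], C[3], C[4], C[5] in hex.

C[1]: T = E, S = E(K, T) = 1; A ⊕ 1 = B.
C[2]: T = F, S = E(K, T) = 0; 0 ⊕ 0 = 0.
C[3]: T = 0, S = E(K, T) = F; A ⊕ F = 5.
C[4]: T = 1, S = E(K, T) = E; F ⊕ E = 1.
C[5]: T = 2, S = E(K, T) = D; 8 ⊕ D = 5.

C[1] = B, C[2] = 0, C[3] = 5, C[4] = 1, C[5] = 5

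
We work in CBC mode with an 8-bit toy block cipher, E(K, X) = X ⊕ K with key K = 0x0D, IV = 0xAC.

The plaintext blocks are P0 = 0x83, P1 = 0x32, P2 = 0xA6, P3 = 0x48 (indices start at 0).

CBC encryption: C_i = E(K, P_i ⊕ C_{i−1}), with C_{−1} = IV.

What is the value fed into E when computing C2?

C0: P0 ⊕ 0xAC = 0x2F; E(K, 0x2F) = 0x22.
C1: P1 ⊕ 0x22 = 0x10; E(K, 0x10) = 0x1D.
C2: P2 ⊕ 0x1D = 0xBB; E(K, 0xBB) = 0xB6.
So the input to E for block 2 is 0xBB.

0xBB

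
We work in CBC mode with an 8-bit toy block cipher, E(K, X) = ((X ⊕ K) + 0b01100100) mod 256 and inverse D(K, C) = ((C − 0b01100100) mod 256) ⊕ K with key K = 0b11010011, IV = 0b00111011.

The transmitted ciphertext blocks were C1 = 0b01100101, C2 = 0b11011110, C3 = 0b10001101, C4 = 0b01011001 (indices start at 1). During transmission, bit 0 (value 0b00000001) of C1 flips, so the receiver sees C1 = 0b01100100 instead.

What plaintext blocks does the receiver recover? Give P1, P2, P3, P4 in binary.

P1 = 0b11101000, P2 = 0b11001101, P3 = 0b00100100, P4 = 0b10101011

CBC decryption: P_i = D(K, C_i) ⊕ C_{i−1}, with C_{0} = IV.
Only C1 changed, to 0b01100100. In CBC, a change in C_i garbles P_i and flips the same bit in P_{i+1}. Decrypting the received ciphertext:
P1: D(K, 0b01100100) = 0b11010011; 0b11010011 ⊕ 0b00111011 = 0b11101000.
P2: D(K, 0b11011110) = 0b10101001; 0b10101001 ⊕ 0b01100100 = 0b11001101.
P3: D(K, 0b10001101) = 0b11111010; 0b11111010 ⊕ 0b11011110 = 0b00100100.
P4: D(K, 0b01011001) = 0b00100110; 0b00100110 ⊕ 0b10001101 = 0b10101011.
Blocks that differ from the original plaintext: P1, P2.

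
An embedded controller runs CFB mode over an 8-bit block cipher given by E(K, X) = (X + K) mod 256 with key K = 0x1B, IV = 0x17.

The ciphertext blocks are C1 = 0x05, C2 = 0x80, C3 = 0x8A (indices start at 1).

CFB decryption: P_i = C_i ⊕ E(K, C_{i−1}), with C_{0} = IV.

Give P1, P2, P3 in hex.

P1: E(K, 0x17) = 0x32; 0x05 ⊕ 0x32 = 0x37.
P2: E(K, 0x05) = 0x20; 0x80 ⊕ 0x20 = 0xA0.
P3: E(K, 0x80) = 0x9B; 0x8A ⊕ 0x9B = 0x11.

P1 = 0x37, P2 = 0xA0, P3 = 0x11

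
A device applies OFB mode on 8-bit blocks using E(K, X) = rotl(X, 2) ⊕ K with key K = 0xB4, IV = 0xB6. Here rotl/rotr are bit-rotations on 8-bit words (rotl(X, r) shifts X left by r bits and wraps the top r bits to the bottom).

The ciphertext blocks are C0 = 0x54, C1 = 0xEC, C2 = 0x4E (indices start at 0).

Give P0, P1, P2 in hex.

P0 = 0x3A, P1 = 0xE1, P2 = 0xCE

OFB decryption: S_i = E(K, S_{i−1}) with S_{−1} = IV; P_i = C_i ⊕ S_i.
P0: S = E(K, 0xB6) = 0x6E; 0x54 ⊕ 0x6E = 0x3A.
P1: S = E(K, 0x6E) = 0x0D; 0xEC ⊕ 0x0D = 0xE1.
P2: S = E(K, 0x0D) = 0x80; 0x4E ⊕ 0x80 = 0xCE.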